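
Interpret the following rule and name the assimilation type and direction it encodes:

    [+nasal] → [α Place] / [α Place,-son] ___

The shared variable α links the value of the place features (abbreviated [Place]) on the target to the same value on the neighbouring segment, so place is the feature that assimilates.
Since the environment is written before the underscore, the trigger precedes the target; the direction is progressive.

progressive place assimilation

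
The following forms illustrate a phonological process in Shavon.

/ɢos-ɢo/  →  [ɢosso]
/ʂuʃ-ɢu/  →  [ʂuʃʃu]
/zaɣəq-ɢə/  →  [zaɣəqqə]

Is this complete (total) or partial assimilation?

total assimilation

Underlying /ɢ/ is realised as [s] next to /s/; /s/ itself does not change.
The output [s] is identical to the trigger /s/ — every feature (place, manner, voicing) has been copied — so this is total assimilation.
The other forms behave the same way: /ɢ/ → [ʃ] after /ʃ/; /ɢ/ → [q] after /q/ — in each case the output is a copy of the preceding consonant.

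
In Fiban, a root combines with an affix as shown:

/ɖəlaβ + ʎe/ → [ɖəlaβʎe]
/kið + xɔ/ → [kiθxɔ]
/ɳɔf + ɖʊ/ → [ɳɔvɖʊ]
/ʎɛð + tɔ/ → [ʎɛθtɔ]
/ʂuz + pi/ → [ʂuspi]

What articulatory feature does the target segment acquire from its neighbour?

voicing

The segment that alternates is /ð/, which surfaces as [θ] when adjacent to /x/.
The change voiced → voiceless matches the voicing of the following /x/, identifying this as voicing assimilation.
The same holds elsewhere in the data: /f/ → [v] before /ɖ/ (voiceless → voiced, matching voiced); /ð/ → [θ] before /t/ (voiced → voiceless, matching voiceless); /z/ → [s] before /p/ (voiced → voiceless, matching voiceless) — only voicing changes, and always toward the following segment.
No alternation appears in [ɖəlaβʎe]: there the adjacent consonants already agree in voicing (/β/ and /ʎ/ are both voiced), so this form is consistent with the same rule.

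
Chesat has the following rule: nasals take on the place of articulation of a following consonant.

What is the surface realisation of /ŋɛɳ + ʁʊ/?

The rule targets /ɳ/ (voiced retroflex nasal), which sits before the trigger /ʁ/ (uvular).
A voiced uvular nasal is [ɴ], so the surface segment is [ɴ].

[ŋɛɴʁʊ]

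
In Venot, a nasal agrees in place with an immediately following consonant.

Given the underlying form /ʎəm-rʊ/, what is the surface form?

/m/ is a voiced bilabial nasal. The following trigger /r/ is alveolar, so /m/ must become alveolar as well.
Changing only its place to alveolar gives [n] — the voiced alveolar nasal.

[ʎənrʊ]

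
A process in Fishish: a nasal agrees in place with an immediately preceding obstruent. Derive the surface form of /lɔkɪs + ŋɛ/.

[lɔkɪsnɛ]

/ŋ/ is a voiced velar nasal. The preceding trigger /s/ is alveolar, so /ŋ/ must become alveolar as well.
The voiced alveolar nasal is [n], so /ŋ/ → [n].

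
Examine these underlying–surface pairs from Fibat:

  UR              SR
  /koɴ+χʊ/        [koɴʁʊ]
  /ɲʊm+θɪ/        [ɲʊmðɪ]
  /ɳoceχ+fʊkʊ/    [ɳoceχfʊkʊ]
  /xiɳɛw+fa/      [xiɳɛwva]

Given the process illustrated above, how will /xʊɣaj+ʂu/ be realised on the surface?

[xʊɣajʐu]

The data show progressive voicing assimilation: /χ/ → [ʁ] after /ɴ/; /θ/ → [ð] after /m/; /f/ → [v] after /w/. In each pair only voicing changes, matching the preceding consonant, while place and manner stay constant.
No alternation appears in [ɳoceχfʊkʊ]: there the adjacent consonants already agree in voicing (/f/ and /χ/ are both voiceless), so this form is consistent with the same rule.
/ʂ/ is a voiceless retroflex fricative. The preceding trigger /j/ is voiced, so /ʂ/ must become voiced as well.
Changing only its voicing to voiced gives [ʐ] — the voiced retroflex fricative.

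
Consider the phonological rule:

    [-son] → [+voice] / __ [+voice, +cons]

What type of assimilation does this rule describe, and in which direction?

The structural change is [+voice], and the conditioning segment [+voice, +cons] (a voiced consonant) is itself voiced, so the target comes to share the voicing of its neighbour — voicing assimilation.
The conditioning segment sits to the right of the focus bar, meaning the trigger follows the segment that changes — regressive assimilation.

regressive voicing assimilation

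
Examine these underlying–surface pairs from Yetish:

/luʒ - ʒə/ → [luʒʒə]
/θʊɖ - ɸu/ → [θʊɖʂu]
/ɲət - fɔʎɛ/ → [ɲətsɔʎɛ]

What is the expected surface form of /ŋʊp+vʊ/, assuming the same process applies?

The data show progressive place assimilation: /ɸ/ → [ʂ] after /ɖ/; /f/ → [s] after /t/. In each pair only place changes, matching the preceding consonant, while manner and voice stay constant.
No alternation appears in [luʒʒə]: there the adjacent consonants already agree in place (/ʒ/ and /ʒ/ are both postalveolar), so this form is consistent with the same rule.
/v/ is a voiced labiodental fricative. The preceding trigger /p/ is bilabial, so /v/ must become bilabial as well.
A voiced bilabial fricative is [β], so the surface segment is [β].

[ŋʊpβʊ]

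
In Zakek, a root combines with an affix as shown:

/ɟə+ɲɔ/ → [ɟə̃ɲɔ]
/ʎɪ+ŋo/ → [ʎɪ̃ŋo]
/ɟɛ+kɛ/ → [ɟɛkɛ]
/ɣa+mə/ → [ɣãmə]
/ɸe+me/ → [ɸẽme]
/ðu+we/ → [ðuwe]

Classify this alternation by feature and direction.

The vowel /ə/ surfaces as nasalised [ə̃] next to the following nasal /ɲ/ — it has acquired the [+nasal] feature of its neighbour.
Likewise in the remaining data: /ɪ/ → [ɪ̃] before /ŋ/; /a/ → [ã] before /m/; /e/ → [ẽ] before /m/ — each time a vowel is nasalised next to a following nasal.
No change occurs in [ɟɛkɛ], [ðuwe] because the vowel at the boundary is adjacent to an oral consonant, not a nasal (/ɛ/ next to /k/; /u/ next to /w/).
Because the conditioning nasal is to the right of the vowel that changes, the process is regressive (anticipatory).

regressive nasality assimilation (vowel nasalisation)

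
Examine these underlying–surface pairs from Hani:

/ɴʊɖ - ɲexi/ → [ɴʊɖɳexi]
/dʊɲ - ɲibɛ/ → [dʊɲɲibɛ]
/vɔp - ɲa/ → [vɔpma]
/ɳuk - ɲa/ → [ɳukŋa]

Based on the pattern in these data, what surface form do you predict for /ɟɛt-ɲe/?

The data show progressive place assimilation: /ɲ/ → [ɳ] after /ɖ/; /ɲ/ → [m] after /p/; /ɲ/ → [ŋ] after /k/. In each pair only place changes, matching the preceding consonant, while manner and voice stay constant.
No alternation appears in [dʊɲɲibɛ]: there the adjacent consonants already agree in place (/ɲ/ and /ɲ/ are both palatal), so this form is consistent with the same rule.
The rule targets /ɲ/ (voiced palatal nasal), which sits after the trigger /t/ (alveolar).
The voiced alveolar nasal is [n], so /ɲ/ → [n].

[ɟɛtne]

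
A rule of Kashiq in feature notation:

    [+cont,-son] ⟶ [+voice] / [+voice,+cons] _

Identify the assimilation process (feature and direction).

progressive voicing assimilation

The target ([+cont,-son], fricatives) acquires [+voice] next to a voiced consonant ([+voice,+cons]) — it takes on the voicing of its neighbour, so the feature that spreads is voicing.
The conditioning segment sits to the left of the focus bar, meaning the trigger precedes the segment that changes — progressive assimilation.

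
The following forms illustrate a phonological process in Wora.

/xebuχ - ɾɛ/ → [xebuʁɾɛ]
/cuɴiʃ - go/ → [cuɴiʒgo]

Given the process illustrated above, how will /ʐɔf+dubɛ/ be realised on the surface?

The data show regressive voicing assimilation: /χ/ → [ʁ] before /ɾ/; /ʃ/ → [ʒ] before /g/. In each pair only voicing changes, matching the following consonant, while place and manner stay constant.
The rule targets /f/ (voiceless labiodental fricative), which sits before the trigger /d/ (voiced).
A voiced labiodental fricative is [v], so the surface segment is [v].

[ʐɔvdubɛ]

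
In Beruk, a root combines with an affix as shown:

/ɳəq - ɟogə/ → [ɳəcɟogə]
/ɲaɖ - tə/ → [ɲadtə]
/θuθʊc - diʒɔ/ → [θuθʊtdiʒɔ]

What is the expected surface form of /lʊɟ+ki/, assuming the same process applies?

The data show regressive place assimilation: /q/ → [c] before /ɟ/; /ɖ/ → [d] before /t/; /c/ → [t] before /d/. In each pair only place changes, matching the following consonant, while manner and voice stay constant.
/ɟ/ is a voiced palatal stop. The following trigger /k/ is velar, so /ɟ/ must become velar as well.
A voiced velar stop is [g], so the surface segment is [g].

[lʊgki]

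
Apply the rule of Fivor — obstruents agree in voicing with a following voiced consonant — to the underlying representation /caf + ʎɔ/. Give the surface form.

The rule targets /f/ (voiceless labiodental fricative), which sits before the trigger /ʎ/ (voiced).
A voiced labiodental fricative is [v], so the surface segment is [v].

[cavʎɔ]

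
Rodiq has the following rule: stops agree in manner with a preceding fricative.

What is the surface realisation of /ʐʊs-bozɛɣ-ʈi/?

[ʐʊsβozɛɣʂi]

The rule targets /b/ (voiced bilabial stop), which sits after the trigger /s/ (fricative).
Changing only its manner to fricative gives [β] — the voiced bilabial fricative.
At the second juncture, /ʈ/ likewise becomes [ʂ] adjacent to /ɣ/.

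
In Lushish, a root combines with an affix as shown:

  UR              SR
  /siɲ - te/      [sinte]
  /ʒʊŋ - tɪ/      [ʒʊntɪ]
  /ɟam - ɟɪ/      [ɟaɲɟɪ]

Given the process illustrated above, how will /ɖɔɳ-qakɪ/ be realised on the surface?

[ɖɔɴqakɪ]

The data show regressive place assimilation: /ɲ/ → [n] before /t/; /ŋ/ → [n] before /t/; /m/ → [ɲ] before /ɟ/. In each pair only place changes, matching the following consonant, while manner and voice stay constant.
/ɳ/ is a voiced retroflex nasal. The following trigger /q/ is uvular, so /ɳ/ must become uvular as well.
The voiced uvular nasal is [ɴ], so /ɳ/ → [ɴ].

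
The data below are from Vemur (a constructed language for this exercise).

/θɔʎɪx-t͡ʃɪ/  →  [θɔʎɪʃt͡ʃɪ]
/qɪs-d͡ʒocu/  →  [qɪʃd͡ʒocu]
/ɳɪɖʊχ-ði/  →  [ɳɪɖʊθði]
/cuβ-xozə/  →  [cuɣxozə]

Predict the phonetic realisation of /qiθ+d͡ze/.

[qisd͡ze]

The data show regressive place assimilation: /x/ → [ʃ] before /t͡ʃ/; /s/ → [ʃ] before /d͡ʒ/; /χ/ → [θ] before /ð/; /β/ → [ɣ] before /x/. In each pair only place changes, matching the following consonant, while manner and voice stay constant.
/θ/ is a voiceless dental fricative. The following trigger /d͡z/ is alveolar, so /θ/ must become alveolar as well.
A voiceless alveolar fricative is [s], so the surface segment is [s].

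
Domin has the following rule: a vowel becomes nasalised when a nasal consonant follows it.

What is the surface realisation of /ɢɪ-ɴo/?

[ɢɪ̃ɴo]

/ɪ/ sits next to the nasal /ɴ/ and is therefore nasalised to [ɪ̃].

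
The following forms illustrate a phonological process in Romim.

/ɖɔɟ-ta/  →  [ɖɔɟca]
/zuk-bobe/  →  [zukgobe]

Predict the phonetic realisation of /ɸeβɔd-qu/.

The data show progressive place assimilation: /t/ → [c] after /ɟ/; /b/ → [g] after /k/. In each pair only place changes, matching the preceding consonant, while manner and voice stay constant.
The rule targets /q/ (voiceless uvular stop), which sits after the trigger /d/ (alveolar).
The voiceless alveolar stop is [t], so /q/ → [t].

[ɸeβɔdtu]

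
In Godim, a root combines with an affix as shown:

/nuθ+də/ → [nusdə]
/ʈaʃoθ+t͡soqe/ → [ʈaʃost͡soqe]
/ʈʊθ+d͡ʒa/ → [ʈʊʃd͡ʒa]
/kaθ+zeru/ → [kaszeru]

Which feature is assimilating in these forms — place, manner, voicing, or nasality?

Underlying /θ/ is realised as [s] next to /d/; /d/ itself does not change.
/θ/ is dental while /d/ is alveolar; the output [s] is alveolar, matching the trigger — so the feature that spreads is place.
The same holds elsewhere in the data: /θ/ → [s] before /t͡s/ (dental → alveolar, matching alveolar); /θ/ → [ʃ] before /d͡ʒ/ (dental → postalveolar, matching postalveolar); /θ/ → [s] before /z/ (dental → alveolar, matching alveolar) — only place changes, and always toward the following segment.

place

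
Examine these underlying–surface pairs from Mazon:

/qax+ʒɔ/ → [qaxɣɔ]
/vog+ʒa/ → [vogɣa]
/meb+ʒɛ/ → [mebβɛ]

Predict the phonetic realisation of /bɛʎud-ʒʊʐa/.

The data show progressive place assimilation: /ʒ/ → [ɣ] after /x/; /ʒ/ → [ɣ] after /g/; /ʒ/ → [β] after /b/. In each pair only place changes, matching the preceding consonant, while manner and voice stay constant.
/ʒ/ is a voiced postalveolar fricative. The preceding trigger /d/ is alveolar, so /ʒ/ must become alveolar as well.
Changing only its place to alveolar gives [z] — the voiced alveolar fricative.

[bɛʎudzʊʐa]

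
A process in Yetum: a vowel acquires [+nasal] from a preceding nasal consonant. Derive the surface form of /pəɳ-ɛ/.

[pəɳɛ̃]

/ɛ/ sits next to the nasal /ɳ/ and is therefore nasalised to [ɛ̃].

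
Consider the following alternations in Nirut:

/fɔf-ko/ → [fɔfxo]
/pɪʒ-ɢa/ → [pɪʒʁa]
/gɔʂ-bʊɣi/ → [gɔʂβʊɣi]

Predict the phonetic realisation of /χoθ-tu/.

[χoθsu]

The data show progressive manner assimilation: /k/ → [x] after /f/; /ɢ/ → [ʁ] after /ʒ/; /b/ → [β] after /ʂ/. In each pair only manner changes, matching the preceding consonant, while place and voice stay constant.
/t/ is a voiceless alveolar stop. The preceding trigger /θ/ is a fricative, so /t/ must become a fricative as well.
The voiceless alveolar fricative is [s], so /t/ → [s].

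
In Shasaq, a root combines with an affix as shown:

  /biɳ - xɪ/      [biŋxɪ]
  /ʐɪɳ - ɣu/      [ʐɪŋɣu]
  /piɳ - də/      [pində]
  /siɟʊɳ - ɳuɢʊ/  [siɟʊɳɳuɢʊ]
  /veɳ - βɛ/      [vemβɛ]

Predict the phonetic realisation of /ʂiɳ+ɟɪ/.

The data show regressive place assimilation: /ɳ/ → [ŋ] before /x/; /ɳ/ → [ŋ] before /ɣ/; /ɳ/ → [n] before /d/; /ɳ/ → [m] before /β/. In each pair only place changes, matching the following consonant, while manner and voice stay constant.
No alternation appears in [siɟʊɳɳuɢʊ]: there the adjacent consonants already agree in place (/ɳ/ and /ɳ/ are both retroflex), so this form is consistent with the same rule.
The rule targets /ɳ/ (voiced retroflex nasal), which sits before the trigger /ɟ/ (palatal).
The voiced palatal nasal is [ɲ], so /ɳ/ → [ɲ].

[ʂiɲɟɪ]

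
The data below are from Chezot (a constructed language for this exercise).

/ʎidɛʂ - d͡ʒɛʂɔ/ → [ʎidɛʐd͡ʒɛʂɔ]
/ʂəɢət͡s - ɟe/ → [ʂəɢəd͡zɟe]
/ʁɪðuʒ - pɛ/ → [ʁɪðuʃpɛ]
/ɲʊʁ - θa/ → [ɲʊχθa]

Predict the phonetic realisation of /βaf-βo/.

[βavβo]

The data show regressive voicing assimilation: /ʂ/ → [ʐ] before /d͡ʒ/; /t͡s/ → [d͡z] before /ɟ/; /ʒ/ → [ʃ] before /p/; /ʁ/ → [χ] before /θ/. In each pair only voicing changes, matching the following consonant, while place and manner stay constant.
/f/ is a voiceless labiodental fricative. The following trigger /β/ is voiced, so /f/ must become voiced as well.
Changing only its voicing to voiced gives [v] — the voiced labiodental fricative.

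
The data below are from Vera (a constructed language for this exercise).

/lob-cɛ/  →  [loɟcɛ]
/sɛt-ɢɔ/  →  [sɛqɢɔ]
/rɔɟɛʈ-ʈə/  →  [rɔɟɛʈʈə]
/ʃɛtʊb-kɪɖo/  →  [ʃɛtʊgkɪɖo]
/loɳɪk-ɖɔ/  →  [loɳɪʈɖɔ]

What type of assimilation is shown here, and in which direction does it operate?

regressive place assimilation

Underlying /b/ is realised as [ɟ] next to /c/; /c/ itself does not change.
The change bilabial → palatal matches the place of the following /c/, identifying this as place assimilation.
Manner and voice are unchanged, so the assimilation is partial, not total.
Checking the remaining alternations: /t/ → [q] before /ɢ/ (alveolar → uvular, matching uvular); /b/ → [g] before /k/ (bilabial → velar, matching velar); /k/ → [ʈ] before /ɖ/ (velar → retroflex, matching retroflex) — only place changes, and always toward the following segment.
No alternation appears in [rɔɟɛʈʈə]: there the adjacent consonants already agree in place (/ʈ/ and /ʈ/ are both retroflex), so this form is consistent with the same rule.
The trigger is the following segment, so the direction is regressive (anticipatory).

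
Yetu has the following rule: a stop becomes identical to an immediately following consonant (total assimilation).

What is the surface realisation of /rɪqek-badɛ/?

[rɪqebbadɛ]

/k/ is the segment targeted by the rule; it sits immediately before /b/, so it assimilates completely and surfaces as [b].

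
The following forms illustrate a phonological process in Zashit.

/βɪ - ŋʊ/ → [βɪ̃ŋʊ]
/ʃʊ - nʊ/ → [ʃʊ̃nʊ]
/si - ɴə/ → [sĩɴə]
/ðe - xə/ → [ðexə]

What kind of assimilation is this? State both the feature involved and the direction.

regressive nasality assimilation (vowel nasalisation)

The vowel /ɪ/ surfaces as nasalised [ɪ̃] next to the following nasal /ŋ/ — it has acquired the [+nasal] feature of its neighbour.
The other forms show the same pattern: /ʊ/ → [ʊ̃] before /n/; /i/ → [ĩ] before /ɴ/ — each time a vowel is nasalised next to a following nasal.
No change occurs in [ðexə] because the vowel at the boundary is adjacent to an oral consonant, not a nasal (/e/ next to /x/).
Because the conditioning nasal is to the right of the vowel that changes, the process is regressive (anticipatory).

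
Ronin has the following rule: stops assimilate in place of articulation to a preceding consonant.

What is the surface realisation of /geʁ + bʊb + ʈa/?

[geʁɢʊbpa]

/b/ is a voiced bilabial stop. The preceding trigger /ʁ/ is uvular, so /b/ must become uvular as well.
A voiced uvular stop is [ɢ], so the surface segment is [ɢ].
At the second juncture, /ʈ/ likewise becomes [p] adjacent to /b/.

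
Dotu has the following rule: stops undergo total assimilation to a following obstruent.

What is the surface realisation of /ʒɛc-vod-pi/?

[ʒɛvvoppi]

/c/ is the segment targeted by the rule; it sits immediately before /v/, so it assimilates completely and surfaces as [v].
At the second juncture, /d/ likewise becomes [p] adjacent to /p/.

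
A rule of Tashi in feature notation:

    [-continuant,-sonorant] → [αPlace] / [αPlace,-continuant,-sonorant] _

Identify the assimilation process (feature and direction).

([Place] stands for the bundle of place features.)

progressive place assimilation

The shared variable α links the value of the place features (abbreviated [Place]) on the target to the same value on the neighbouring segment, so place is the feature that assimilates.
Since the environment is written before the underscore, the trigger precedes the target; the direction is progressive.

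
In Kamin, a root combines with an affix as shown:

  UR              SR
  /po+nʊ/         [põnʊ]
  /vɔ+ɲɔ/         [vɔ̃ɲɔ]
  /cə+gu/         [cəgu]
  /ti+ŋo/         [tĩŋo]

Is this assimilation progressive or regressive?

regressive

The vowel /o/ surfaces as nasalised [õ] next to the following nasal /n/ — it has acquired the [+nasal] feature of its neighbour.
Likewise in the remaining data: /ɔ/ → [ɔ̃] before /ɲ/; /i/ → [ĩ] before /ŋ/ — each time a vowel is nasalised next to a following nasal.
No change occurs in [cəgu] because the vowel at the boundary is adjacent to an oral consonant, not a nasal (/ə/ next to /g/).
Because the conditioning nasal is to the right of the vowel that changes, the process is regressive (anticipatory).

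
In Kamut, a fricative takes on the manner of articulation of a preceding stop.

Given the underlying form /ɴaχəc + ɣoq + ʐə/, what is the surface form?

[ɴaχəcgoqɖə]

/ɣ/ is a voiced velar fricative. The preceding trigger /c/ is a stop, so /ɣ/ must become a stop as well.
Changing only its manner to stop gives [g] — the voiced velar stop.
At the second juncture, /ʐ/ likewise becomes [ɖ] adjacent to /q/.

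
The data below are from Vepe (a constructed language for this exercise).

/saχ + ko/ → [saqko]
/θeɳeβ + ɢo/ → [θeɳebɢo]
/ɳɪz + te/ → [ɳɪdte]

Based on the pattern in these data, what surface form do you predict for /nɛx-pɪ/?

The data show regressive manner assimilation: /χ/ → [q] before /k/; /β/ → [b] before /ɢ/; /z/ → [d] before /t/. In each pair only manner changes, matching the following consonant, while place and voice stay constant.
The rule targets /x/ (voiceless velar fricative), which sits before the trigger /p/ (stop).
A voiceless velar stop is [k], so the surface segment is [k].

[nɛkpɪ]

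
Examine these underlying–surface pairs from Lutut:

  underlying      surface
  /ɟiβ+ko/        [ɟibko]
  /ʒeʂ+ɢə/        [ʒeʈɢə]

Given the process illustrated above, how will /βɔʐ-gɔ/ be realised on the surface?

The data show regressive manner assimilation: /β/ → [b] before /k/; /ʂ/ → [ʈ] before /ɢ/. In each pair only manner changes, matching the following consonant, while place and voice stay constant.
/ʐ/ is a voiced retroflex fricative. The following trigger /g/ is a stop, so /ʐ/ must become a stop as well.
Changing only its manner to stop gives [ɖ] — the voiced retroflex stop.

[βɔɖgɔ]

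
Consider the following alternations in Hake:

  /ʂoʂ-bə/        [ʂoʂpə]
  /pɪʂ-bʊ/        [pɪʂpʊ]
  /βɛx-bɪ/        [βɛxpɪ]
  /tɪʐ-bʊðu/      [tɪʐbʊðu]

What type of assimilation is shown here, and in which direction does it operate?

progressive voicing assimilation

The segment that alternates is /b/, which surfaces as [p] when adjacent to /ʂ/.
/b/ is voiced while /ʂ/ is voiceless; the output [p] is voiceless, matching the trigger — so the feature that spreads is voicing.
Place and manner are unchanged, so the assimilation is partial, not total.
Checking the remaining alternation: /b/ → [p] after /x/ (voiced → voiceless, matching voiceless) — only voicing changes, and always toward the preceding segment.
Nothing changes in [tɪʐbʊðu]: there the adjacent consonants already agree in voicing (/b/ and /ʐ/ are both voiced), so this form is consistent with the same rule.
Since the segment that changes follows the conditioning segment, the assimilation is progressive.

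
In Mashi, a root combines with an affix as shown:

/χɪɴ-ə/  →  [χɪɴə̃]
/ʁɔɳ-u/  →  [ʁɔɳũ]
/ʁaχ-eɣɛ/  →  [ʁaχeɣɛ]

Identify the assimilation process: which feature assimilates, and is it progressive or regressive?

The vowel /ə/ surfaces as nasalised [ə̃] next to the preceding nasal /ɴ/ — it has acquired the [+nasal] feature of its neighbour.
The other form shows the same pattern: /u/ → [ũ] after /ɳ/ — each time a vowel is nasalised next to a preceding nasal.
No change occurs in [ʁaχeɣɛ] because the vowel at the boundary is adjacent to an oral consonant, not a nasal (/e/ next to /χ/).
Because the conditioning nasal is to the left of the vowel that changes, the process is progressive (perseverative).

progressive nasality assimilation (vowel nasalisation)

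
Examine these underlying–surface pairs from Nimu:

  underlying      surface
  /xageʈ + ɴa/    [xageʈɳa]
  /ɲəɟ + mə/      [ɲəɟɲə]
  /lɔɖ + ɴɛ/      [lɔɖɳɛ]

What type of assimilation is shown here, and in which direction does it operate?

The segment that alternates is /ɴ/, which surfaces as [ɳ] when adjacent to /ʈ/.
The change uvular → retroflex matches the place of the preceding /ʈ/, identifying this as place assimilation.
Manner and voice are unchanged, so the assimilation is partial, not total.
Checking the remaining alternations: /m/ → [ɲ] after /ɟ/ (bilabial → palatal, matching palatal); /ɴ/ → [ɳ] after /ɖ/ (uvular → retroflex, matching retroflex) — only place changes, and always toward the preceding segment.
Since the segment that changes follows the conditioning segment, the assimilation is progressive.

progressive place assimilation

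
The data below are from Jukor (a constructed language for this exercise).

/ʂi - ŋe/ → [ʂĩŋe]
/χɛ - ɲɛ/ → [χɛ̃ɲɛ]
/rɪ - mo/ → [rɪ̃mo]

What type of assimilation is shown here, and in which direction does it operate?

regressive nasality assimilation (vowel nasalisation)

The vowel /i/ surfaces as nasalised [ĩ] next to the following nasal /ŋ/ — it has acquired the [+nasal] feature of its neighbour.
Likewise in the remaining data: /ɛ/ → [ɛ̃] before /ɲ/; /ɪ/ → [ɪ̃] before /m/ — each time a vowel is nasalised next to a following nasal.
Because the conditioning nasal is to the right of the vowel that changes, the process is regressive (anticipatory).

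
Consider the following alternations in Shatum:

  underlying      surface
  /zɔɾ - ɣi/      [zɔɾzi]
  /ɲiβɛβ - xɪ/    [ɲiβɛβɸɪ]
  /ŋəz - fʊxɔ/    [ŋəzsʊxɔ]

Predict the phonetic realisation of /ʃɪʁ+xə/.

The data show progressive place assimilation: /ɣ/ → [z] after /ɾ/; /x/ → [ɸ] after /β/; /f/ → [s] after /z/. In each pair only place changes, matching the preceding consonant, while manner and voice stay constant.
The rule targets /x/ (voiceless velar fricative), which sits after the trigger /ʁ/ (uvular).
The voiceless uvular fricative is [χ], so /x/ → [χ].

[ʃɪʁχə]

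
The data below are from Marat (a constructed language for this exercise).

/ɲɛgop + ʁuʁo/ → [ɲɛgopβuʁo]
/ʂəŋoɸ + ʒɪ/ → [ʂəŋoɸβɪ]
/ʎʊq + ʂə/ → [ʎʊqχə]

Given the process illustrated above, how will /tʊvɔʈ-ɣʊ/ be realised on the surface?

[tʊvɔʈʐʊ]

The data show progressive place assimilation: /ʁ/ → [β] after /p/; /ʒ/ → [β] after /ɸ/; /ʂ/ → [χ] after /q/. In each pair only place changes, matching the preceding consonant, while manner and voice stay constant.
The rule targets /ɣ/ (voiced velar fricative), which sits after the trigger /ʈ/ (retroflex).
Changing only its place to retroflex gives [ʐ] — the voiced retroflex fricative.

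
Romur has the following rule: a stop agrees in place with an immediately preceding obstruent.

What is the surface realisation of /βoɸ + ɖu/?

[βoɸbu]

The rule targets /ɖ/ (voiced retroflex stop), which sits after the trigger /ɸ/ (bilabial).
The voiced bilabial stop is [b], so /ɖ/ → [b].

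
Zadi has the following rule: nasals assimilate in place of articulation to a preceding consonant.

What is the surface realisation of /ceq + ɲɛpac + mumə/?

[ceqɴɛpacɲumə]

/ɲ/ is a voiced palatal nasal. The preceding trigger /q/ is uvular, so /ɲ/ must become uvular as well.
Changing only its place to uvular gives [ɴ] — the voiced uvular nasal.
The same rule applies at the second boundary: /m/ → [ɲ] next to /c/.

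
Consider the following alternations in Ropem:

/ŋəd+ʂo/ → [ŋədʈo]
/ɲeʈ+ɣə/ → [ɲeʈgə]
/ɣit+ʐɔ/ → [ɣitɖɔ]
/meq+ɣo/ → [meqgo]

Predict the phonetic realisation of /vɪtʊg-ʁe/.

[vɪtʊgɢe]

The data show progressive manner assimilation: /ʂ/ → [ʈ] after /d/; /ɣ/ → [g] after /ʈ/; /ʐ/ → [ɖ] after /t/; /ɣ/ → [g] after /q/. In each pair only manner changes, matching the preceding consonant, while place and voice stay constant.
/ʁ/ is a voiced uvular fricative. The preceding trigger /g/ is a stop, so /ʁ/ must become a stop as well.
Changing only its manner to stop gives [ɢ] — the voiced uvular stop.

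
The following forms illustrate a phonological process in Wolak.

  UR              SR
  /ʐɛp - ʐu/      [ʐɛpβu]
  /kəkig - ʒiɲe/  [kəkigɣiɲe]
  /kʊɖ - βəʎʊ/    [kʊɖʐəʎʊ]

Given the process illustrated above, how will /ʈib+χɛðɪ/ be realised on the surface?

[ʈibɸɛðɪ]

The data show progressive place assimilation: /ʐ/ → [β] after /p/; /ʒ/ → [ɣ] after /g/; /β/ → [ʐ] after /ɖ/. In each pair only place changes, matching the preceding consonant, while manner and voice stay constant.
The rule targets /χ/ (voiceless uvular fricative), which sits after the trigger /b/ (bilabial).
Changing only its place to bilabial gives [ɸ] — the voiceless bilabial fricative.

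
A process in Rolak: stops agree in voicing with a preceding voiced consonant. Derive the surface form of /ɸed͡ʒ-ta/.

[ɸed͡ʒda]

The rule targets /t/ (voiceless alveolar stop), which sits after the trigger /d͡ʒ/ (voiced).
Changing only its voicing to voiced gives [d] — the voiced alveolar stop.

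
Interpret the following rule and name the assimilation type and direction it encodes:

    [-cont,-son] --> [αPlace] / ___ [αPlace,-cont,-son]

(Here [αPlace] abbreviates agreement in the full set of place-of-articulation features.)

The rule copies the place features (abbreviated [Place]) from the environment onto the target, so the assimilating feature is place.
Since the environment is written after the underscore, the trigger follows the target; the direction is regressive.

regressive place assimilation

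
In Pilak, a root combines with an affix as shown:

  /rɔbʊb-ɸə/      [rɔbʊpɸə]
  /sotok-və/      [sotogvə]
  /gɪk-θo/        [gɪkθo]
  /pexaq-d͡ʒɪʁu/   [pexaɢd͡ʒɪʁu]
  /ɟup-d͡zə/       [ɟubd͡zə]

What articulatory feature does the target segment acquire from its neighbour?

voicing

Underlying /b/ is realised as [p] next to /ɸ/; /ɸ/ itself does not change.
The change voiced → voiceless matches the voicing of the following /ɸ/, identifying this as voicing assimilation.
The same holds elsewhere in the data: /k/ → [g] before /v/ (voiceless → voiced, matching voiced); /q/ → [ɢ] before /d͡ʒ/ (voiceless → voiced, matching voiced); /p/ → [b] before /d͡z/ (voiceless → voiced, matching voiced) — only voicing changes, and always toward the following segment.
Nothing changes in [gɪkθo]: there the adjacent consonants already agree in voicing (/k/ and /θ/ are both voiceless), so this form is consistent with the same rule.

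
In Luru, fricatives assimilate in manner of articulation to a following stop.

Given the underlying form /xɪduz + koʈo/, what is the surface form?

[xɪdudkoʈo]

The rule targets /z/ (voiced alveolar fricative), which sits before the trigger /k/ (stop).
A voiced alveolar stop is [d], so the surface segment is [d].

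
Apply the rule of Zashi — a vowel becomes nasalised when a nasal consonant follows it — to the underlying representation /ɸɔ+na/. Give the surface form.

/ɔ/ sits next to the nasal /n/ and is therefore nasalised to [ɔ̃].

[ɸɔ̃na]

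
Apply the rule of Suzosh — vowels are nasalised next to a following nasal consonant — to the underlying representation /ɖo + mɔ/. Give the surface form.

[ɖõmɔ]

/o/ sits next to the nasal /m/ and is therefore nasalised to [õ].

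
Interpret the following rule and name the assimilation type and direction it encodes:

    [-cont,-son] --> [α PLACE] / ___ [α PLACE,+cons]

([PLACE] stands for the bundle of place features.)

The shared variable α links the value of the place features (abbreviated [PLACE]) on the target to the same value on the neighbouring segment, so place is the feature that assimilates.
The conditioning segment sits to the right of the focus bar, meaning the trigger follows the segment that changes — regressive assimilation.

regressive place assimilation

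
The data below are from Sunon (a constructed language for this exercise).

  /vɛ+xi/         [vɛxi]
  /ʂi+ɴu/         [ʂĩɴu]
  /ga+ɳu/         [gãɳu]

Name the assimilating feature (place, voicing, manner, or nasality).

nasality

The vowel /i/ surfaces as nasalised [ĩ] next to the following nasal /ɴ/ — it has acquired the [+nasal] feature of its neighbour.
The other form shows the same pattern: /a/ → [ã] before /ɳ/ — each time a vowel is nasalised next to a following nasal.
No change occurs in [vɛxi] because the vowel at the boundary is adjacent to an oral consonant, not a nasal (/ɛ/ next to /x/).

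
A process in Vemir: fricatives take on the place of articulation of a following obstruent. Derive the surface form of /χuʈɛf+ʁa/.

[χuʈɛχʁa]

/f/ is a voiceless labiodental fricative. The following trigger /ʁ/ is uvular, so /f/ must become uvular as well.
Changing only its place to uvular gives [χ] — the voiceless uvular fricative.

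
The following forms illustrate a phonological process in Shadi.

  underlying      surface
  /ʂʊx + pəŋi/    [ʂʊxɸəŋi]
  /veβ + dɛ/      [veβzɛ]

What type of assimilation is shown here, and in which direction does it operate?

Comparing underlying and surface forms, /p/ → [ɸ] is the alternation; the neighbouring /x/ is constant.
The change stop → fricative matches the manner of the preceding /x/, identifying this as manner assimilation.
Place and voice are unchanged, so the assimilation is partial, not total.
The other alternating form patterns the same way: /d/ → [z] after /β/ (stop → fricative, matching a fricative) — only manner changes, and always toward the preceding segment.
The trigger is the preceding segment, so the direction is progressive (perseverative).

progressive manner assimilation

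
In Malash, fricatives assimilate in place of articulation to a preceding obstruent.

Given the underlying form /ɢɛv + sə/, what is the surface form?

[ɢɛvfə]

The rule targets /s/ (voiceless alveolar fricative), which sits after the trigger /v/ (labiodental).
The voiceless labiodental fricative is [f], so /s/ → [f].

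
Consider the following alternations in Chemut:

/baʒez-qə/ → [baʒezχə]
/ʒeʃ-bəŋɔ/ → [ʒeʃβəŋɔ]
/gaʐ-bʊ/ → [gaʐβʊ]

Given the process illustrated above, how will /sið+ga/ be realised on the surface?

[siðɣa]

The data show progressive manner assimilation: /q/ → [χ] after /z/; /b/ → [β] after /ʃ/; /b/ → [β] after /ʐ/. In each pair only manner changes, matching the preceding consonant, while place and voice stay constant.
/g/ is a voiced velar stop. The preceding trigger /ð/ is a fricative, so /g/ must become a fricative as well.
Changing only its manner to fricative gives [ɣ] — the voiced velar fricative.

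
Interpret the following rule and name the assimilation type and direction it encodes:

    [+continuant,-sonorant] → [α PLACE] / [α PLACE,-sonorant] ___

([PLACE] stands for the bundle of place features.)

progressive place assimilation

The shared variable α links the value of the place features (abbreviated [PLACE]) on the target to the same value on the neighbouring segment, so place is the feature that assimilates.
The conditioning segment sits to the left of the focus bar, meaning the trigger precedes the segment that changes — progressive assimilation.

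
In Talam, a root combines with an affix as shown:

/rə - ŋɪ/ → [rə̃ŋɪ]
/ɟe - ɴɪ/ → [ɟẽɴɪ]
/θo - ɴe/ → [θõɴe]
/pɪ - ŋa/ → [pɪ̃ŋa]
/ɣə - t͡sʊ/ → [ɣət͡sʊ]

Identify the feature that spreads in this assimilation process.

The vowel /ə/ surfaces as nasalised [ə̃] next to the following nasal /ŋ/ — it has acquired the [+nasal] feature of its neighbour.
Likewise in the remaining data: /e/ → [ẽ] before /ɴ/; /o/ → [õ] before /ɴ/; /ɪ/ → [ɪ̃] before /ŋ/ — each time a vowel is nasalised next to a following nasal.
No change occurs in [ɣət͡sʊ] because the vowel at the boundary is adjacent to an oral consonant, not a nasal (/ə/ next to /t͡s/).

nasality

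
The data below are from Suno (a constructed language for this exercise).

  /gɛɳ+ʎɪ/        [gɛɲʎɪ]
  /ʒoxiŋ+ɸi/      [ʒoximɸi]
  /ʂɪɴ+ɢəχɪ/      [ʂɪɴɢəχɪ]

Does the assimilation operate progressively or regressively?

regressive

Underlying /ɳ/ is realised as [ɲ] next to /ʎ/; /ʎ/ itself does not change.
/ɳ/ is retroflex while /ʎ/ is palatal; the output [ɲ] is palatal, matching the trigger — so the feature that spreads is place.
The other alternating form patterns the same way: /ŋ/ → [m] before /ɸ/ (velar → bilabial, matching bilabial) — only place changes, and always toward the following segment.
No alternation appears in [ʂɪɴɢəχɪ]: there the adjacent consonants already agree in place (/ɴ/ and /ɢ/ are both uvular), so this form is consistent with the same rule.
Since the segment that changes precedes the conditioning segment, the assimilation is regressive.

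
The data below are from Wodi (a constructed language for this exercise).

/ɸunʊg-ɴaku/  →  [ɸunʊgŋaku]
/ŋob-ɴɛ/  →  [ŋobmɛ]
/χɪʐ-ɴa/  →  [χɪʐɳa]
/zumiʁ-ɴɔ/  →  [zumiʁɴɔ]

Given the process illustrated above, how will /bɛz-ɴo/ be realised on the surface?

The data show progressive place assimilation: /ɴ/ → [ŋ] after /g/; /ɴ/ → [m] after /b/; /ɴ/ → [ɳ] after /ʐ/. In each pair only place changes, matching the preceding consonant, while manner and voice stay constant.
Nothing changes in [zumiʁɴɔ]: there the adjacent consonants already agree in place (/ɴ/ and /ʁ/ are both uvular), so this form is consistent with the same rule.
The rule targets /ɴ/ (voiced uvular nasal), which sits after the trigger /z/ (alveolar).
A voiced alveolar nasal is [n], so the surface segment is [n].

[bɛzno]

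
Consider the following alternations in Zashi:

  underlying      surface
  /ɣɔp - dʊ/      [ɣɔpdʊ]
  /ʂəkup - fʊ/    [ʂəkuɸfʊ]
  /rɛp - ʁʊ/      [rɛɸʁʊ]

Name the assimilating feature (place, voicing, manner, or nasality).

Underlying /p/ is realised as [ɸ] next to /f/; /f/ itself does not change.
/p/ is a stop while /f/ is a fricative; the output [ɸ] is a fricative, matching the trigger — so the feature that spreads is manner.
Checking the remaining alternation: /p/ → [ɸ] before /ʁ/ (stop → fricative, matching a fricative) — only manner changes, and always toward the following segment.
Nothing changes in [ɣɔpdʊ]: there the adjacent consonants already agree in manner (/p/ and /d/ are both stops), so this form is consistent with the same rule.

manner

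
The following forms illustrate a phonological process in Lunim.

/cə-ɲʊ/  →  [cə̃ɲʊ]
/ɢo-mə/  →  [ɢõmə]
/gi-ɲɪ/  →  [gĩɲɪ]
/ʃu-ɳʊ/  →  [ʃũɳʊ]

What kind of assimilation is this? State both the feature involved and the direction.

The vowel /ə/ surfaces as nasalised [ə̃] next to the following nasal /ɲ/ — it has acquired the [+nasal] feature of its neighbour.
The other forms show the same pattern: /o/ → [õ] before /m/; /i/ → [ĩ] before /ɲ/; /u/ → [ũ] before /ɳ/ — each time a vowel is nasalised next to a following nasal.
Because the conditioning nasal is to the right of the vowel that changes, the process is regressive (anticipatory).

regressive nasality assimilation (vowel nasalisation)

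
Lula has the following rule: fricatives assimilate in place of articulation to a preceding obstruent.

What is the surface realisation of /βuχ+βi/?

[βuχʁi]

The rule targets /β/ (voiced bilabial fricative), which sits after the trigger /χ/ (uvular).
A voiced uvular fricative is [ʁ], so the surface segment is [ʁ].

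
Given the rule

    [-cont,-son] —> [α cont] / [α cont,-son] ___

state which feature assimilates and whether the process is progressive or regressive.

The shared variable α links the value of [cont] on the target to that of the neighbouring obstruent. [cont] distinguishes stops from fricatives — a manner-of-articulation feature — so this is manner assimilation.
Since the environment is written before the underscore, the trigger precedes the target; the direction is progressive.

progressive manner assimilation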